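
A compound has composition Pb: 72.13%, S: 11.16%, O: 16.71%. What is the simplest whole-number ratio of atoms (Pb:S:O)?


Assume 100 g of compound, divide each mass% by atomic mass to get moles, then normalize by the smallest to get a raw atom ratio.
Moles per 100 g: Pb: 72.13/207.2 = 0.3481, S: 11.16/32.065 = 0.348, O: 16.71/15.999 = 1.0444
Raw ratio (divide by min = 0.348): Pb: 1.0, S: 1.0, O: 3.001
Multiply by 1 to clear fractions: Pb: 1.0 ~= 1, S: 1.0 ~= 1, O: 3.001 ~= 3
Reduce by GCD to get the simplest whole-number ratio:

1:1:3


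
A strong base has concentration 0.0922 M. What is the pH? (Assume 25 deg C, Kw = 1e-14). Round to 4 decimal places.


A strong base dissociates completely, so [OH-] equals the given concentration.
pOH = -log10([OH-]) = -log10(0.0922) = 1.035269
pH = 14 - pOH = 14 - 1.035269
pH = 12.964731, rounded to 4 dp:

12.9647


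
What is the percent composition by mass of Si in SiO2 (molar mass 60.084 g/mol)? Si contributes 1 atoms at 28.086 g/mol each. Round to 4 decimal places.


pct = 100 * (n_elem * M_elem) / M_total
mass_contribution = 1 * 28.086 = 28.086 g/mol
pct = 100 * 28.086 / 60.084
pct = 46.74455762 %, rounded to 4 dp:

46.7446 %


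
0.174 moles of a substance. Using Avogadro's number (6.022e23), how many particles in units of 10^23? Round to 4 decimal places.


N = n * NA, then divide by 1e23 for the requested units.
N / 1e23 = n * 6.022
N / 1e23 = 0.174 * 6.022
N / 1e23 = 1.047828, rounded to 4 dp:

1.0478


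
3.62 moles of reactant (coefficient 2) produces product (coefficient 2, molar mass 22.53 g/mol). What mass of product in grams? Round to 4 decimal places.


Use the coefficient ratio to convert reactant moles to product moles, then multiply by the product's molar mass.
moles_P = moles_R * (coeff_P / coeff_R) = 3.62 * (2/2) = 3.62
mass_P = moles_P * M_P = 3.62 * 22.53
mass_P = 81.5586 g, rounded to 4 dp:

81.5586 g


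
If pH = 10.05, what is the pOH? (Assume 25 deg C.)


At 25 deg C, pH + pOH = 14.
pOH = 14 - pH = 14 - 10.05
pOH = 3.95:

3.95


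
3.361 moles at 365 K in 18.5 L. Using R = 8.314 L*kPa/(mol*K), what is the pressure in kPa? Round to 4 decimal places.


PV = nRT, solve for P = nRT / V.
nRT = 3.361 * 8.314 * 365 = 10199.3242
P = 10199.3242 / 18.5
P = 551.31482162 kPa, rounded to 4 dp:

551.3148 kPa


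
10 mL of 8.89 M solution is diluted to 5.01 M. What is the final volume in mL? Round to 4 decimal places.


Dilution: M1*V1 = M2*V2, solve for V2.
V2 = M1*V1 / M2
V2 = 8.89 * 10 / 5.01
V2 = 88.9 / 5.01
V2 = 17.74451098 mL, rounded to 4 dp:

17.7445 mL


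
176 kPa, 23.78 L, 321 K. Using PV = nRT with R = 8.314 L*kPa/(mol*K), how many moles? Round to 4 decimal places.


PV = nRT, solve for n = PV / (RT).
PV = 176 * 23.78 = 4185.28
RT = 8.314 * 321 = 2668.794
n = 4185.28 / 2668.794
n = 1.56822895 mol, rounded to 4 dp:

1.5682 mol


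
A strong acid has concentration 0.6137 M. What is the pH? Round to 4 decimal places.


A strong acid dissociates completely, so [H+] equals the given concentration.
pH = -log10([H+]) = -log10(0.6137)
pH = 0.21204388, rounded to 4 dp:

0.2120


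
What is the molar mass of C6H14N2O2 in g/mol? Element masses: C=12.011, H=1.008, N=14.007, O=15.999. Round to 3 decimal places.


M = sum(count * atomic_mass) over atoms.
M = 6*12.011 + 14*1.008 + 2*14.007 + 2*15.999
M = 72.066 + 14.112 + 28.014 + 31.998
M = 146.19 g/mol, rounded to 3 dp:

146.190 g/mol


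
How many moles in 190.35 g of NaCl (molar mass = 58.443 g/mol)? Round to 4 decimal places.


n = mass / M
n = 190.35 / 58.443
n = 3.25701966 mol, rounded to 4 dp:

3.2570 mol


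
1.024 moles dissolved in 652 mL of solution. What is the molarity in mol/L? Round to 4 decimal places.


Convert volume to liters: V_L = V_mL / 1000.
V_L = 652 / 1000 = 0.652 L
M = n / V_L = 1.024 / 0.652
M = 1.57055215 mol/L, rounded to 4 dp:

1.5706 mol/L


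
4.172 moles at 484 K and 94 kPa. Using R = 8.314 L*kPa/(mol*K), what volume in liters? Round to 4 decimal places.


PV = nRT, solve for V = nRT / P.
nRT = 4.172 * 8.314 * 484 = 16788.0279
V = 16788.0279 / 94
V = 178.59604149 L, rounded to 4 dp:

178.5960 L


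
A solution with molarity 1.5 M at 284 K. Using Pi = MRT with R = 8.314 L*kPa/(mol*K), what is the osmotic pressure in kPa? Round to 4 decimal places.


Osmotic pressure (van't Hoff): Pi = M*R*T.
RT = 8.314 * 284 = 2361.176
Pi = 1.5 * 2361.176
Pi = 3541.764 kPa, rounded to 4 dp:

3541.7640 kPa


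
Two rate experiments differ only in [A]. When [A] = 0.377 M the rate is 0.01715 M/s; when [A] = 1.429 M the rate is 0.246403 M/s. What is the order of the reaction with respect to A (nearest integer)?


Rate is proportional to [A]^n, so rate2/rate1 = ([A]2/[A]1)^n. Take logs to solve for n.
rate2/rate1 = 0.246403 / 0.01715 = 14.3675
[A]2/[A]1 = 1.429 / 0.377 = 3.7905
n = ln(14.3675) / ln(3.7905) = 2.0
Nearest integer order:

2


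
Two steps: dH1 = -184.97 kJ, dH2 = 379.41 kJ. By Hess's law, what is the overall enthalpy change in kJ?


Hess's law: enthalpy is a state function, so add the step enthalpies.
dH_total = dH1 + dH2 = -184.97 + (379.41)
dH_total = 194.44 kJ:

194.44 kJ


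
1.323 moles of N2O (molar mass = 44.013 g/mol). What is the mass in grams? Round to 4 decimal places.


mass = n * M
mass = 1.323 * 44.013
mass = 58.229199 g, rounded to 4 dp:

58.2292 g


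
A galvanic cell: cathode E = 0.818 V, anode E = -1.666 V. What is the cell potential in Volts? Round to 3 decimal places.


Standard cell potential: E_cell = E_cathode - E_anode.
E_cell = 0.818 - (-1.666)
E_cell = 2.484 V, rounded to 3 dp:

2.484 V


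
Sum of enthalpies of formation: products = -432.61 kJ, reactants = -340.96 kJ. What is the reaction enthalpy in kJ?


dH_rxn = sum(dH_f products) - sum(dH_f reactants)
dH_rxn = -432.61 - (-340.96)
dH_rxn = -91.65 kJ:

-91.65 kJ


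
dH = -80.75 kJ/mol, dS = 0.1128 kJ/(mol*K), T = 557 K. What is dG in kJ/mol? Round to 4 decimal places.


Gibbs: dG = dH - T*dS (consistent units, dS already in kJ/(mol*K)).
T*dS = 557 * 0.1128 = 62.8296
dG = -80.75 - (62.8296)
dG = -143.5796 kJ/mol, rounded to 4 dp:

-143.5796 kJ/mol


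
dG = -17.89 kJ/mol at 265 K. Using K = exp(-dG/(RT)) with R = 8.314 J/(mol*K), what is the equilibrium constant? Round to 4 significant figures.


dG is in kJ/mol; multiply by 1000 to match R in J/(mol*K).
RT = 8.314 * 265 = 2203.21 J/mol
exponent = -dG*1000 / (RT) = -(-17.89*1000) / 2203.21 = 8.11997041
K = exp(8.11997041)
K = 3360.9213, rounded to 4 significant figures:

3361


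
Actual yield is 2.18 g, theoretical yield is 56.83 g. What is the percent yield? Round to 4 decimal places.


% yield = 100 * actual / theoretical
% yield = 100 * 2.18 / 56.83
% yield = 3.83600211 %, rounded to 4 dp:

3.8360 %


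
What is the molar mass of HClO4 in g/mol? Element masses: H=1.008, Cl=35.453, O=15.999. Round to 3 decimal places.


M = sum(count * atomic_mass) over atoms.
M = 1*1.008 + 1*35.453 + 4*15.999
M = 1.008 + 35.453 + 63.996
M = 100.457 g/mol, rounded to 3 dp:

100.457 g/mol


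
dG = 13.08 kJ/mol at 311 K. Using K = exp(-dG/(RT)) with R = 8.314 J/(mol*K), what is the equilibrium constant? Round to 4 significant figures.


dG is in kJ/mol; multiply by 1000 to match R in J/(mol*K).
RT = 8.314 * 311 = 2585.654 J/mol
exponent = -dG*1000 / (RT) = -(13.08*1000) / 2585.654 = -5.05868148
K = exp(-5.05868148)
K = 0.0063539318, rounded to 4 significant figures:

0.006354


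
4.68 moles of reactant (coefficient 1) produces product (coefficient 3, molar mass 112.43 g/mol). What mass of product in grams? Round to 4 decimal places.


Use the coefficient ratio to convert reactant moles to product moles, then multiply by the product's molar mass.
moles_P = moles_R * (coeff_P / coeff_R) = 4.68 * (3/1) = 14.04
mass_P = moles_P * M_P = 14.04 * 112.43
mass_P = 1578.5172 g, rounded to 4 dp:

1578.5172 g


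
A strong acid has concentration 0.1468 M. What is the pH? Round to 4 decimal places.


A strong acid dissociates completely, so [H+] equals the given concentration.
pH = -log10([H+]) = -log10(0.1468)
pH = 0.83327394, rounded to 4 dp:

0.8333


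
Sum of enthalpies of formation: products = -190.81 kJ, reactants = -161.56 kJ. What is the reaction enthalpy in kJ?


dH_rxn = sum(dH_f products) - sum(dH_f reactants)
dH_rxn = -190.81 - (-161.56)
dH_rxn = -29.25 kJ:

-29.25 kJ


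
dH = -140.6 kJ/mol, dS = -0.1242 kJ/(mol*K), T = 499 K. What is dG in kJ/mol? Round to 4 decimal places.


Gibbs: dG = dH - T*dS (consistent units, dS already in kJ/(mol*K)).
T*dS = 499 * -0.1242 = -61.9758
dG = -140.6 - (-61.9758)
dG = -78.6242 kJ/mol, rounded to 4 dp:

-78.6242 kJ/mol


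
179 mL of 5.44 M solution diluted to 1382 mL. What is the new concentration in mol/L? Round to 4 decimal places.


Dilution: M1*V1 = M2*V2, solve for M2.
M2 = M1*V1 / V2
M2 = 5.44 * 179 / 1382
M2 = 973.76 / 1382
M2 = 0.70460203 mol/L, rounded to 4 dp:

0.7046 mol/L


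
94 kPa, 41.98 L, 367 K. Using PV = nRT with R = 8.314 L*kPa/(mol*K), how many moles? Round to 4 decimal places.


PV = nRT, solve for n = PV / (RT).
PV = 94 * 41.98 = 3946.12
RT = 8.314 * 367 = 3051.238
n = 3946.12 / 3051.238
n = 1.29328489 mol, rounded to 4 dp:

1.2933 mol


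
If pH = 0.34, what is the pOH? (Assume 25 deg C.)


At 25 deg C, pH + pOH = 14.
pOH = 14 - pH = 14 - 0.34
pOH = 13.66:

13.66


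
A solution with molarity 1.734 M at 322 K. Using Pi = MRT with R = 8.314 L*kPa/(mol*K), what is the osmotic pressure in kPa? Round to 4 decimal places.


Osmotic pressure (van't Hoff): Pi = M*R*T.
RT = 8.314 * 322 = 2677.108
Pi = 1.734 * 2677.108
Pi = 4642.105272 kPa, rounded to 4 dp:

4642.1053 kPa


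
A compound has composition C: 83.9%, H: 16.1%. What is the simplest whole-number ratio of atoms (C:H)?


Assume 100 g of compound, divide each mass% by atomic mass to get moles, then normalize by the smallest to get a raw atom ratio.
Moles per 100 g: C: 83.9/12.011 = 6.9853, H: 16.1/1.008 = 15.9722
Raw ratio (divide by min = 6.9853): C: 1.0, H: 2.287
Multiply by 7 to clear fractions: C: 7.0 ~= 7, H: 16.006 ~= 16
Reduce by GCD to get the simplest whole-number ratio:

7:16


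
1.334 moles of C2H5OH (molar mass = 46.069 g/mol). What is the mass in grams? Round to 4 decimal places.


mass = n * M
mass = 1.334 * 46.069
mass = 61.456046 g, rounded to 4 dp:

61.4560 g


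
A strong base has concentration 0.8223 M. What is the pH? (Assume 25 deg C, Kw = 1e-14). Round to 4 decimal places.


A strong base dissociates completely, so [OH-] equals the given concentration.
pOH = -log10([OH-]) = -log10(0.8223) = 0.08497
pH = 14 - pOH = 14 - 0.08497
pH = 13.91503, rounded to 4 dp:

13.9150


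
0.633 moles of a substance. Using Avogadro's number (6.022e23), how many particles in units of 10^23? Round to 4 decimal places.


N = n * NA, then divide by 1e23 for the requested units.
N / 1e23 = n * 6.022
N / 1e23 = 0.633 * 6.022
N / 1e23 = 3.811926, rounded to 4 dp:

3.8119


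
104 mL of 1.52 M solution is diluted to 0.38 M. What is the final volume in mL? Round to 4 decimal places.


Dilution: M1*V1 = M2*V2, solve for V2.
V2 = M1*V1 / M2
V2 = 1.52 * 104 / 0.38
V2 = 158.08 / 0.38
V2 = 416.0 mL, rounded to 4 dp:

416.0000 mL


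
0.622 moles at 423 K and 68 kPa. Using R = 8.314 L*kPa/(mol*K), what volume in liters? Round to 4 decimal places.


PV = nRT, solve for V = nRT / P.
nRT = 0.622 * 8.314 * 423 = 2187.4633
V = 2187.4633 / 68
V = 32.16857794 L, rounded to 4 dp:

32.1686 L


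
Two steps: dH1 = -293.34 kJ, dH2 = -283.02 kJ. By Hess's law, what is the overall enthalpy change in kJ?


Hess's law: enthalpy is a state function, so add the step enthalpies.
dH_total = dH1 + dH2 = -293.34 + (-283.02)
dH_total = -576.36 kJ:

-576.36 kJ


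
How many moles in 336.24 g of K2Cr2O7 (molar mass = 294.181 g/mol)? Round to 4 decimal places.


n = mass / M
n = 336.24 / 294.181
n = 1.1429698 mol, rounded to 4 dp:

1.1430 mol


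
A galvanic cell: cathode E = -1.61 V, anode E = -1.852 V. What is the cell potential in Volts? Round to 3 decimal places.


Standard cell potential: E_cell = E_cathode - E_anode.
E_cell = -1.61 - (-1.852)
E_cell = 0.242 V, rounded to 3 dp:

0.242 V


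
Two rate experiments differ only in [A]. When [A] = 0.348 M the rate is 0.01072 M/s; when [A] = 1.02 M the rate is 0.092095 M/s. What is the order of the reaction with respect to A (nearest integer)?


Rate is proportional to [A]^n, so rate2/rate1 = ([A]2/[A]1)^n. Take logs to solve for n.
rate2/rate1 = 0.092095 / 0.01072 = 8.591
[A]2/[A]1 = 1.02 / 0.348 = 2.931
n = ln(8.591) / ln(2.931) = 2.0
Nearest integer order:

2


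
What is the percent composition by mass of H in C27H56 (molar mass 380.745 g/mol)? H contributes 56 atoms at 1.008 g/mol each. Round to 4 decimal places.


pct = 100 * (n_elem * M_elem) / M_total
mass_contribution = 56 * 1.008 = 56.448 g/mol
pct = 100 * 56.448 / 380.745
pct = 14.82567072 %, rounded to 4 dp:

14.8257 %


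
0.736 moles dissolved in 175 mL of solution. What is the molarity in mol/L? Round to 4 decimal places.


Convert volume to liters: V_L = V_mL / 1000.
V_L = 175 / 1000 = 0.175 L
M = n / V_L = 0.736 / 0.175
M = 4.20571429 mol/L, rounded to 4 dp:

4.2057 mol/L


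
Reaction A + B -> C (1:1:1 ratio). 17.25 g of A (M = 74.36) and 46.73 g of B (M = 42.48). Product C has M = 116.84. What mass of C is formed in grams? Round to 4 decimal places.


Find moles of each reactant; the smaller value is the limiting reagent in a 1:1:1 reaction, so moles_C equals moles of the limiter.
n_A = mass_A / M_A = 17.25 / 74.36 = 0.23198 mol
n_B = mass_B / M_B = 46.73 / 42.48 = 1.100047 mol
Limiting reagent: A (smaller), n_limiting = 0.23198 mol
mass_C = n_limiting * M_C = 0.23198 * 116.84
mass_C = 27.1045432 g, rounded to 4 dp:

27.1045 g


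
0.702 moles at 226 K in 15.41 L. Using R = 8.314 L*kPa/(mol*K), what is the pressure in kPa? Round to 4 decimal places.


PV = nRT, solve for P = nRT / V.
nRT = 0.702 * 8.314 * 226 = 1319.0327
P = 1319.0327 / 15.41
P = 85.59589228 kPa, rounded to 4 dp:

85.5959 kPa


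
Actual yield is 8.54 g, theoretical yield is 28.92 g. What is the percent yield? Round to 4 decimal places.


% yield = 100 * actual / theoretical
% yield = 100 * 8.54 / 28.92
% yield = 29.52973721 %, rounded to 4 dp:

29.5297 %


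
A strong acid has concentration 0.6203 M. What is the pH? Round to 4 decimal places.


A strong acid dissociates completely, so [H+] equals the given concentration.
pH = -log10([H+]) = -log10(0.6203)
pH = 0.20739822, rounded to 4 dp:

0.2074


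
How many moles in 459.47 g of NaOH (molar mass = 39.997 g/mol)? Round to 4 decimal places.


n = mass / M
n = 459.47 / 39.997
n = 11.48761157 mol, rounded to 4 dp:

11.4876 mol


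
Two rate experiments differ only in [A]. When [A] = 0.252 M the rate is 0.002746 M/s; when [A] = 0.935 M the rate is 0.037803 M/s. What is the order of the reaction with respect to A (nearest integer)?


Rate is proportional to [A]^n, so rate2/rate1 = ([A]2/[A]1)^n. Take logs to solve for n.
rate2/rate1 = 0.037803 / 0.002746 = 13.7666
[A]2/[A]1 = 0.935 / 0.252 = 3.7103
n = ln(13.7666) / ln(3.7103) = 2.0
Nearest integer order:

2


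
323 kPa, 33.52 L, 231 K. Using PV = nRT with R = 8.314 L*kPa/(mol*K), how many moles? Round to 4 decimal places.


PV = nRT, solve for n = PV / (RT).
PV = 323 * 33.52 = 10826.96
RT = 8.314 * 231 = 1920.534
n = 10826.96 / 1920.534
n = 5.63747374 mol, rounded to 4 dp:

5.6375 mol


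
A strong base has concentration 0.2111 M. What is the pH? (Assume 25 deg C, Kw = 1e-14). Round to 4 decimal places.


A strong base dissociates completely, so [OH-] equals the given concentration.
pOH = -log10([OH-]) = -log10(0.2111) = 0.675512
pH = 14 - pOH = 14 - 0.675512
pH = 13.324488, rounded to 4 dp:

13.3245


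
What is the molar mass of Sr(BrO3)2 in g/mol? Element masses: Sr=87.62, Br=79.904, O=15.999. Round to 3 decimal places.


M = sum(count * atomic_mass) over atoms.
M = 1*87.62 + 2*79.904 + 6*15.999
M = 87.62 + 159.808 + 95.994
M = 343.422 g/mol, rounded to 3 dp:

343.422 g/mol


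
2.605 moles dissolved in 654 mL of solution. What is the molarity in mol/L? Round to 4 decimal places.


Convert volume to liters: V_L = V_mL / 1000.
V_L = 654 / 1000 = 0.654 L
M = n / V_L = 2.605 / 0.654
M = 3.98318043 mol/L, rounded to 4 dp:

3.9832 mol/L


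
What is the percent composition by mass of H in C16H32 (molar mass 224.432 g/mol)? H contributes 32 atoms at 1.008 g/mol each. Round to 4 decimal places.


pct = 100 * (n_elem * M_elem) / M_total
mass_contribution = 32 * 1.008 = 32.256 g/mol
pct = 100 * 32.256 / 224.432
pct = 14.37228203 %, rounded to 4 dp:

14.3723 %


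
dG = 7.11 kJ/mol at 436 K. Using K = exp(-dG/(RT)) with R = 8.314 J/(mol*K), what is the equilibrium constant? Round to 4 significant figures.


dG is in kJ/mol; multiply by 1000 to match R in J/(mol*K).
RT = 8.314 * 436 = 3624.904 J/mol
exponent = -dG*1000 / (RT) = -(7.11*1000) / 3624.904 = -1.96143125
K = exp(-1.96143125)
K = 0.14065696, rounded to 4 significant figures:

0.1407


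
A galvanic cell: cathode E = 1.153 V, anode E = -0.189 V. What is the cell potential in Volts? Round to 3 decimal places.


Standard cell potential: E_cell = E_cathode - E_anode.
E_cell = 1.153 - (-0.189)
E_cell = 1.342 V, rounded to 3 dp:

1.342 V


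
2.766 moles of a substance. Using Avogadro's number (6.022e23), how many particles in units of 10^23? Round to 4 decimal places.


N = n * NA, then divide by 1e23 for the requested units.
N / 1e23 = n * 6.022
N / 1e23 = 2.766 * 6.022
N / 1e23 = 16.656852, rounded to 4 dp:

16.6569


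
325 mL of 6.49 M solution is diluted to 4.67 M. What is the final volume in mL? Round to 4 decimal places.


Dilution: M1*V1 = M2*V2, solve for V2.
V2 = M1*V1 / M2
V2 = 6.49 * 325 / 4.67
V2 = 2109.25 / 4.67
V2 = 451.65952891 mL, rounded to 4 dp:

451.6595 mL


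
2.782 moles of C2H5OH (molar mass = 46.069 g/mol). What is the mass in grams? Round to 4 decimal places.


mass = n * M
mass = 2.782 * 46.069
mass = 128.163958 g, rounded to 4 dp:

128.1640 g


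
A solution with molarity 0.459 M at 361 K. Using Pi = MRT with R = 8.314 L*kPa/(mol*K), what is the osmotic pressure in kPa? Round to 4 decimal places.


Osmotic pressure (van't Hoff): Pi = M*R*T.
RT = 8.314 * 361 = 3001.354
Pi = 0.459 * 3001.354
Pi = 1377.621486 kPa, rounded to 4 dp:

1377.6215 kPa


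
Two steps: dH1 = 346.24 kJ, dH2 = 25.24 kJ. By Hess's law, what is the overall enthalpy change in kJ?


Hess's law: enthalpy is a state function, so add the step enthalpies.
dH_total = dH1 + dH2 = 346.24 + (25.24)
dH_total = 371.48 kJ:

371.48 kJ


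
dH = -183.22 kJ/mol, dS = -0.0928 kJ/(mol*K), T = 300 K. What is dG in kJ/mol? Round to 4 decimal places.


Gibbs: dG = dH - T*dS (consistent units, dS already in kJ/(mol*K)).
T*dS = 300 * -0.0928 = -27.84
dG = -183.22 - (-27.84)
dG = -155.38 kJ/mol, rounded to 4 dp:

-155.3800 kJ/mol


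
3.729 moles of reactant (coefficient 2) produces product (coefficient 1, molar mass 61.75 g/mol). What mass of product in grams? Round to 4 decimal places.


Use the coefficient ratio to convert reactant moles to product moles, then multiply by the product's molar mass.
moles_P = moles_R * (coeff_P / coeff_R) = 3.729 * (1/2) = 1.8645
mass_P = moles_P * M_P = 1.8645 * 61.75
mass_P = 115.132875 g, rounded to 4 dp:

115.1329 g


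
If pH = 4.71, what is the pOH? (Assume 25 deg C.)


At 25 deg C, pH + pOH = 14.
pOH = 14 - pH = 14 - 4.71
pOH = 9.29:

9.29


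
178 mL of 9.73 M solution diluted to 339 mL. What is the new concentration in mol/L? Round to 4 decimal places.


Dilution: M1*V1 = M2*V2, solve for M2.
M2 = M1*V1 / V2
M2 = 9.73 * 178 / 339
M2 = 1731.94 / 339
M2 = 5.10896755 mol/L, rounded to 4 dp:

5.1090 mol/L


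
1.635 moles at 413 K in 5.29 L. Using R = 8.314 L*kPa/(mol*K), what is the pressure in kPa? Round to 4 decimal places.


PV = nRT, solve for P = nRT / V.
nRT = 1.635 * 8.314 * 413 = 5614.0701
P = 5614.0701 / 5.29
P = 1061.26088847 kPa, rounded to 4 dp:

1061.2609 kPa


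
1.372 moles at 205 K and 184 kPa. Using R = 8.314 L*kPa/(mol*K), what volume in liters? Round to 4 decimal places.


PV = nRT, solve for V = nRT / P.
nRT = 1.372 * 8.314 * 205 = 2338.3956
V = 2338.3956 / 184
V = 12.70867174 L, rounded to 4 dp:

12.7087 L


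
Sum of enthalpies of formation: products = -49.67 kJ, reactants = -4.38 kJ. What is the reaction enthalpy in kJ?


dH_rxn = sum(dH_f products) - sum(dH_f reactants)
dH_rxn = -49.67 - (-4.38)
dH_rxn = -45.29 kJ:

-45.29 kJ


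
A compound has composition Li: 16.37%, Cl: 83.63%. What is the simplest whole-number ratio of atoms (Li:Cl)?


Assume 100 g of compound, divide each mass% by atomic mass to get moles, then normalize by the smallest to get a raw atom ratio.
Moles per 100 g: Li: 16.37/6.941 = 2.3584, Cl: 83.63/35.453 = 2.3589
Raw ratio (divide by min = 2.3584): Li: 1.0, Cl: 1.0
Multiply by 1 to clear fractions: Li: 1.0 ~= 1, Cl: 1.0 ~= 1
Reduce by GCD to get the simplest whole-number ratio:

1:1


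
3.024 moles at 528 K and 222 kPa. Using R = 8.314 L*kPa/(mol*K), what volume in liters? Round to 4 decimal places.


PV = nRT, solve for V = nRT / P.
nRT = 3.024 * 8.314 * 528 = 13274.731
V = 13274.731 / 222
V = 59.79608559 L, rounded to 4 dp:

59.7961 L


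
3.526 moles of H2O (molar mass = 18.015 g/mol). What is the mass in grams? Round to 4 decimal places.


mass = n * M
mass = 3.526 * 18.015
mass = 63.52089 g, rounded to 4 dp:

63.5209 g


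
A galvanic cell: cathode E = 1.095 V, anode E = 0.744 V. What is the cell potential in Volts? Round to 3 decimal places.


Standard cell potential: E_cell = E_cathode - E_anode.
E_cell = 1.095 - (0.744)
E_cell = 0.351 V, rounded to 3 dp:

0.351 V


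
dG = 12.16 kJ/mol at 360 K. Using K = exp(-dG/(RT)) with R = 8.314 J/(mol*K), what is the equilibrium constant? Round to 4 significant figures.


dG is in kJ/mol; multiply by 1000 to match R in J/(mol*K).
RT = 8.314 * 360 = 2993.04 J/mol
exponent = -dG*1000 / (RT) = -(12.16*1000) / 2993.04 = -4.06275893
K = exp(-4.06275893)
K = 0.017201496, rounded to 4 significant figures:

0.01720


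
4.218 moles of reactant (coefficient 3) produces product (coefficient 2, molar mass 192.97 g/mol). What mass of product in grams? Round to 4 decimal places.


Use the coefficient ratio to convert reactant moles to product moles, then multiply by the product's molar mass.
moles_P = moles_R * (coeff_P / coeff_R) = 4.218 * (2/3) = 2.812
mass_P = moles_P * M_P = 2.812 * 192.97
mass_P = 542.63164 g, rounded to 4 dp:

542.6316 g


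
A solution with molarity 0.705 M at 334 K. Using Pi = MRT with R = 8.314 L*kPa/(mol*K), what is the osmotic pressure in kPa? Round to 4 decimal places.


Osmotic pressure (van't Hoff): Pi = M*R*T.
RT = 8.314 * 334 = 2776.876
Pi = 0.705 * 2776.876
Pi = 1957.69758 kPa, rounded to 4 dp:

1957.6976 kPa


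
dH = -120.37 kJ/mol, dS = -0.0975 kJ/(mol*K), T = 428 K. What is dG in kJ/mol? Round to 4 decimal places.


Gibbs: dG = dH - T*dS (consistent units, dS already in kJ/(mol*K)).
T*dS = 428 * -0.0975 = -41.73
dG = -120.37 - (-41.73)
dG = -78.64 kJ/mol, rounded to 4 dp:

-78.6400 kJ/mol


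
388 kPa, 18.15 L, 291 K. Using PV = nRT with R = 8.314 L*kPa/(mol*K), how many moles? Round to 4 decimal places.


PV = nRT, solve for n = PV / (RT).
PV = 388 * 18.15 = 7042.2
RT = 8.314 * 291 = 2419.374
n = 7042.2 / 2419.374
n = 2.91075295 mol, rounded to 4 dp:

2.9108 mol


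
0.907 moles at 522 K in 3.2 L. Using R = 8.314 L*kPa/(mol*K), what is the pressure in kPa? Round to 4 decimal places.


PV = nRT, solve for P = nRT / V.
nRT = 0.907 * 8.314 * 522 = 3936.2966
P = 3936.2966 / 3.2
P = 1230.0926875 kPa, rounded to 4 dp:

1230.0927 kPa


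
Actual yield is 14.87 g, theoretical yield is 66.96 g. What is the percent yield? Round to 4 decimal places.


% yield = 100 * actual / theoretical
% yield = 100 * 14.87 / 66.96
% yield = 22.20728793 %, rounded to 4 dp:

22.2073 %


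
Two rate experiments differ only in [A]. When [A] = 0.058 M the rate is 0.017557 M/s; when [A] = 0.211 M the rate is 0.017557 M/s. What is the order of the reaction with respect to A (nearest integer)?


Rate is proportional to [A]^n, so rate2/rate1 = ([A]2/[A]1)^n. Take logs to solve for n.
rate2/rate1 = 0.017557 / 0.017557 = 1.0
[A]2/[A]1 = 0.211 / 0.058 = 3.6379
n = ln(1.0) / ln(3.6379) = 0.0
Nearest integer order:

0


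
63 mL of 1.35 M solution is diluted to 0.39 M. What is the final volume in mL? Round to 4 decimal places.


Dilution: M1*V1 = M2*V2, solve for V2.
V2 = M1*V1 / M2
V2 = 1.35 * 63 / 0.39
V2 = 85.05 / 0.39
V2 = 218.07692308 mL, rounded to 4 dp:

218.0769 mL


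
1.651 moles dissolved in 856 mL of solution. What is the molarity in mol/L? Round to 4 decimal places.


Convert volume to liters: V_L = V_mL / 1000.
V_L = 856 / 1000 = 0.856 L
M = n / V_L = 1.651 / 0.856
M = 1.92873832 mol/L, rounded to 4 dp:

1.9287 mol/L


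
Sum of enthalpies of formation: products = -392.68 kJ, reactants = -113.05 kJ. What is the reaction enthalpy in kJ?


dH_rxn = sum(dH_f products) - sum(dH_f reactants)
dH_rxn = -392.68 - (-113.05)
dH_rxn = -279.63 kJ:

-279.63 kJ


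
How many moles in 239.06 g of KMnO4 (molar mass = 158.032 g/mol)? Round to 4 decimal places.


n = mass / M
n = 239.06 / 158.032
n = 1.5127316 mol, rounded to 4 dp:

1.5127 mol


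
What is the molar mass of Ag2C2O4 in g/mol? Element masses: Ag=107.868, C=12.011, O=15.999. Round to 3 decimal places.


M = sum(count * atomic_mass) over atoms.
M = 2*107.868 + 2*12.011 + 4*15.999
M = 215.736 + 24.022 + 63.996
M = 303.754 g/mol, rounded to 3 dp:

303.754 g/mol


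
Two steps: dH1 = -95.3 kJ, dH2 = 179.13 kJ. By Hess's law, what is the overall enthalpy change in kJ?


Hess's law: enthalpy is a state function, so add the step enthalpies.
dH_total = dH1 + dH2 = -95.3 + (179.13)
dH_total = 83.83 kJ:

83.83 kJ


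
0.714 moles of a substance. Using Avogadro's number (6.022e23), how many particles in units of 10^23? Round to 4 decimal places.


N = n * NA, then divide by 1e23 for the requested units.
N / 1e23 = n * 6.022
N / 1e23 = 0.714 * 6.022
N / 1e23 = 4.299708, rounded to 4 dp:

4.2997


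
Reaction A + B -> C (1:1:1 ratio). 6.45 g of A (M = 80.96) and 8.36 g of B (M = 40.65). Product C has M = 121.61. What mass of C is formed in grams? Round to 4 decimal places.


Find moles of each reactant; the smaller value is the limiting reagent in a 1:1:1 reaction, so moles_C equals moles of the limiter.
n_A = mass_A / M_A = 6.45 / 80.96 = 0.079669 mol
n_B = mass_B / M_B = 8.36 / 40.65 = 0.205658 mol
Limiting reagent: A (smaller), n_limiting = 0.079669 mol
mass_C = n_limiting * M_C = 0.079669 * 121.61
mass_C = 9.68854709 g, rounded to 4 dp:

9.6885 g


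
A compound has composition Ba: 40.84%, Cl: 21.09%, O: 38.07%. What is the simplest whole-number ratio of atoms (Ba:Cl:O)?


Assume 100 g of compound, divide each mass% by atomic mass to get moles, then normalize by the smallest to get a raw atom ratio.
Moles per 100 g: Ba: 40.84/137.327 = 0.2974, Cl: 21.09/35.453 = 0.5949, O: 38.07/15.999 = 2.3795
Raw ratio (divide by min = 0.2974): Ba: 1.0, Cl: 2.0, O: 8.001
Multiply by 1 to clear fractions: Ba: 1.0 ~= 1, Cl: 2.0 ~= 2, O: 8.001 ~= 8
Reduce by GCD to get the simplest whole-number ratio:

1:2:8


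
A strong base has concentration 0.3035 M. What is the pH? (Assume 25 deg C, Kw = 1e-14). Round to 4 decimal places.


A strong base dissociates completely, so [OH-] equals the given concentration.
pOH = -log10([OH-]) = -log10(0.3035) = 0.517841
pH = 14 - pOH = 14 - 0.517841
pH = 13.482159, rounded to 4 dp:

13.4822


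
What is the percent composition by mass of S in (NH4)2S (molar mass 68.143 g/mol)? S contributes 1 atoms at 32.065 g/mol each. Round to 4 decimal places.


pct = 100 * (n_elem * M_elem) / M_total
mass_contribution = 1 * 32.065 = 32.065 g/mol
pct = 100 * 32.065 / 68.143
pct = 47.05545691 %, rounded to 4 dp:

47.0555 %


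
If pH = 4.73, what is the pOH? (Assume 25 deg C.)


At 25 deg C, pH + pOH = 14.
pOH = 14 - pH = 14 - 4.73
pOH = 9.27:

9.27


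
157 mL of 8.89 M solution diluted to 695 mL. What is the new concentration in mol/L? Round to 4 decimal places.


Dilution: M1*V1 = M2*V2, solve for M2.
M2 = M1*V1 / V2
M2 = 8.89 * 157 / 695
M2 = 1395.73 / 695
M2 = 2.0082446 mol/L, rounded to 4 dp:

2.0082 mol/L


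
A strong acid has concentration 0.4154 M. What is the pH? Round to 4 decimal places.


A strong acid dissociates completely, so [H+] equals the given concentration.
pH = -log10([H+]) = -log10(0.4154)
pH = 0.38153351, rounded to 4 dp:

0.3815


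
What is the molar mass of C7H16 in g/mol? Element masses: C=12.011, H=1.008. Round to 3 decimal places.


M = sum(count * atomic_mass) over atoms.
M = 7*12.011 + 16*1.008
M = 84.077 + 16.128
M = 100.205 g/mol, rounded to 3 dp:

100.205 g/mol


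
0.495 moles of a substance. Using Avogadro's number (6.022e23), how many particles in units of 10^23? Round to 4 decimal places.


N = n * NA, then divide by 1e23 for the requested units.
N / 1e23 = n * 6.022
N / 1e23 = 0.495 * 6.022
N / 1e23 = 2.98089, rounded to 4 dp:

2.9809


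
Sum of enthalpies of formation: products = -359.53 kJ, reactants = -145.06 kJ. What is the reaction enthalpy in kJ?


dH_rxn = sum(dH_f products) - sum(dH_f reactants)
dH_rxn = -359.53 - (-145.06)
dH_rxn = -214.47 kJ:

-214.47 kJ


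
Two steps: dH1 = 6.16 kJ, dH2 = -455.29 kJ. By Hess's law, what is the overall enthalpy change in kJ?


Hess's law: enthalpy is a state function, so add the step enthalpies.
dH_total = dH1 + dH2 = 6.16 + (-455.29)
dH_total = -449.13 kJ:

-449.13 kJ


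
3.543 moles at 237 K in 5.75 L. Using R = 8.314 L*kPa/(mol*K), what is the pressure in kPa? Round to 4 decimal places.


PV = nRT, solve for P = nRT / V.
nRT = 3.543 * 8.314 * 237 = 6981.191
P = 6981.191 / 5.75
P = 1214.12017391 kPa, rounded to 4 dp:

1214.1202 kPa


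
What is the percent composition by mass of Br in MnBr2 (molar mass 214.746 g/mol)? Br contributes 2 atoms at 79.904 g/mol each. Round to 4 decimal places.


pct = 100 * (n_elem * M_elem) / M_total
mass_contribution = 2 * 79.904 = 159.808 g/mol
pct = 100 * 159.808 / 214.746
pct = 74.41721848 %, rounded to 4 dp:

74.4172 %


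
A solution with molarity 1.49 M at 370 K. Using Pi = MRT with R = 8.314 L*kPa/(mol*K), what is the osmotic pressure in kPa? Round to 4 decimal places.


Osmotic pressure (van't Hoff): Pi = M*R*T.
RT = 8.314 * 370 = 3076.18
Pi = 1.49 * 3076.18
Pi = 4583.5082 kPa, rounded to 4 dp:

4583.5082 kPa


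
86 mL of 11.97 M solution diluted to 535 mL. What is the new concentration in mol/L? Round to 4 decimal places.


Dilution: M1*V1 = M2*V2, solve for M2.
M2 = M1*V1 / V2
M2 = 11.97 * 86 / 535
M2 = 1029.42 / 535
M2 = 1.92414953 mol/L, rounded to 4 dp:

1.9241 mol/L


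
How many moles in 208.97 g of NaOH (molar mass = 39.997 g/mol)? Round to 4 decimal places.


n = mass / M
n = 208.97 / 39.997
n = 5.22464185 mol, rounded to 4 dp:

5.2246 mol


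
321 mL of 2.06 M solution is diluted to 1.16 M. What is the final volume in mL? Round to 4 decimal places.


Dilution: M1*V1 = M2*V2, solve for V2.
V2 = M1*V1 / M2
V2 = 2.06 * 321 / 1.16
V2 = 661.26 / 1.16
V2 = 570.05172414 mL, rounded to 4 dp:

570.0517 mL


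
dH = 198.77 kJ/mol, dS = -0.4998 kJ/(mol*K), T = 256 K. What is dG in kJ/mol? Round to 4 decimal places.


Gibbs: dG = dH - T*dS (consistent units, dS already in kJ/(mol*K)).
T*dS = 256 * -0.4998 = -127.9488
dG = 198.77 - (-127.9488)
dG = 326.7188 kJ/mol, rounded to 4 dp:

326.7188 kJ/mol


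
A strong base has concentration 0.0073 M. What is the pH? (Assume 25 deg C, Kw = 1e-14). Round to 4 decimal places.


A strong base dissociates completely, so [OH-] equals the given concentration.
pOH = -log10([OH-]) = -log10(0.0073) = 2.136677
pH = 14 - pOH = 14 - 2.136677
pH = 11.863323, rounded to 4 dp:

11.8633


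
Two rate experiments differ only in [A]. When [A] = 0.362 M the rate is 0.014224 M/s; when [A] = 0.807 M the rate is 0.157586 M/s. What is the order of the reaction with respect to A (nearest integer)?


Rate is proportional to [A]^n, so rate2/rate1 = ([A]2/[A]1)^n. Take logs to solve for n.
rate2/rate1 = 0.157586 / 0.014224 = 11.0789
[A]2/[A]1 = 0.807 / 0.362 = 2.2293
n = ln(11.0789) / ln(2.2293) = 3.0
Nearest integer order:

3


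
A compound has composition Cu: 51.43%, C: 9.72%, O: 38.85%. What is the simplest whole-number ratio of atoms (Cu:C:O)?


Assume 100 g of compound, divide each mass% by atomic mass to get moles, then normalize by the smallest to get a raw atom ratio.
Moles per 100 g: Cu: 51.43/63.546 = 0.8093, C: 9.72/12.011 = 0.8093, O: 38.85/15.999 = 2.4283
Raw ratio (divide by min = 0.8093): Cu: 1.0, C: 1.0, O: 3.001
Multiply by 1 to clear fractions: Cu: 1.0 ~= 1, C: 1.0 ~= 1, O: 3.001 ~= 3
Reduce by GCD to get the simplest whole-number ratio:

1:1:3


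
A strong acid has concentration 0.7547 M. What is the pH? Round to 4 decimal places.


A strong acid dissociates completely, so [H+] equals the given concentration.
pH = -log10([H+]) = -log10(0.7547)
pH = 0.12222565, rounded to 4 dp:

0.1222


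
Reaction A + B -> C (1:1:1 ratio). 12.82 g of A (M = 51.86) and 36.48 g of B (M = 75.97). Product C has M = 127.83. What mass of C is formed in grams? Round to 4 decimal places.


Find moles of each reactant; the smaller value is the limiting reagent in a 1:1:1 reaction, so moles_C equals moles of the limiter.
n_A = mass_A / M_A = 12.82 / 51.86 = 0.247204 mol
n_B = mass_B / M_B = 36.48 / 75.97 = 0.48019 mol
Limiting reagent: A (smaller), n_limiting = 0.247204 mol
mass_C = n_limiting * M_C = 0.247204 * 127.83
mass_C = 31.60008732 g, rounded to 4 dp:

31.6001 g


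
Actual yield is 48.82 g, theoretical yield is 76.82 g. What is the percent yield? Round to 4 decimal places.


% yield = 100 * actual / theoretical
% yield = 100 * 48.82 / 76.82
% yield = 63.55115855 %, rounded to 4 dp:

63.5512 %


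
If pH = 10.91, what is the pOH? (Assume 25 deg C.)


At 25 deg C, pH + pOH = 14.
pOH = 14 - pH = 14 - 10.91
pOH = 3.09:

3.09


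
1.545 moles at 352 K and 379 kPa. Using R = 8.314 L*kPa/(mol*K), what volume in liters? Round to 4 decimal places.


PV = nRT, solve for V = nRT / P.
nRT = 1.545 * 8.314 * 352 = 4521.4858
V = 4521.4858 / 379
V = 11.93004169 L, rounded to 4 dp:

11.9300 L


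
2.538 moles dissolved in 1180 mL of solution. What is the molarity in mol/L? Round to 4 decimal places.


Convert volume to liters: V_L = V_mL / 1000.
V_L = 1180 / 1000 = 1.18 L
M = n / V_L = 2.538 / 1.18
M = 2.15084746 mol/L, rounded to 4 dp:

2.1508 mol/L


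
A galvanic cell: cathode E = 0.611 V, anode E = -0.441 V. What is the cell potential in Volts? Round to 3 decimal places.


Standard cell potential: E_cell = E_cathode - E_anode.
E_cell = 0.611 - (-0.441)
E_cell = 1.052 V, rounded to 3 dp:

1.052 V


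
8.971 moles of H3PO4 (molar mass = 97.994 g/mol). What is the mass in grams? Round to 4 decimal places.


mass = n * M
mass = 8.971 * 97.994
mass = 879.104174 g, rounded to 4 dp:

879.1042 g


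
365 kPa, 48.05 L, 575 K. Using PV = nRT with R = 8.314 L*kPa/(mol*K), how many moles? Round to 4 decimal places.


PV = nRT, solve for n = PV / (RT).
PV = 365 * 48.05 = 17538.25
RT = 8.314 * 575 = 4780.55
n = 17538.25 / 4780.55
n = 3.66866783 mol, rounded to 4 dp:

3.6687 mol


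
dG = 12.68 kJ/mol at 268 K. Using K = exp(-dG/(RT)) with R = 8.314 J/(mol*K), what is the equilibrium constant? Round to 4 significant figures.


dG is in kJ/mol; multiply by 1000 to match R in J/(mol*K).
RT = 8.314 * 268 = 2228.152 J/mol
exponent = -dG*1000 / (RT) = -(12.68*1000) / 2228.152 = -5.69081463
K = exp(-5.69081463)
K = 0.003376841, rounded to 4 significant figures:

0.003377


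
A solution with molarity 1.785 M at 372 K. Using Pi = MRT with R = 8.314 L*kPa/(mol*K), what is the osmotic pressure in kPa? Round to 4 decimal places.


Osmotic pressure (van't Hoff): Pi = M*R*T.
RT = 8.314 * 372 = 3092.808
Pi = 1.785 * 3092.808
Pi = 5520.66228 kPa, rounded to 4 dp:

5520.6623 kPa


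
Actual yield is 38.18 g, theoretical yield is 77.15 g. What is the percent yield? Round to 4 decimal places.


% yield = 100 * actual / theoretical
% yield = 100 * 38.18 / 77.15
% yield = 49.48801037 %, rounded to 4 dp:

49.4880 %


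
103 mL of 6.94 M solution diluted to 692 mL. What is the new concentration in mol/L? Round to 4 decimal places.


Dilution: M1*V1 = M2*V2, solve for M2.
M2 = M1*V1 / V2
M2 = 6.94 * 103 / 692
M2 = 714.82 / 692
M2 = 1.03297688 mol/L, rounded to 4 dp:

1.0330 mol/L


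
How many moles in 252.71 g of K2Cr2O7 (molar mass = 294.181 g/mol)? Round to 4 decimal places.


n = mass / M
n = 252.71 / 294.181
n = 0.85902897 mol, rounded to 4 dp:

0.8590 mol


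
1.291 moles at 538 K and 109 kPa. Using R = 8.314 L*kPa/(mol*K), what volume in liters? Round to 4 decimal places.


PV = nRT, solve for V = nRT / P.
nRT = 1.291 * 8.314 * 538 = 5774.5552
V = 5774.5552 / 109
V = 52.97757064 L, rounded to 4 dp:

52.9776 L


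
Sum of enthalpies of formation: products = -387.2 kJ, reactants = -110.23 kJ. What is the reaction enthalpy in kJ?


dH_rxn = sum(dH_f products) - sum(dH_f reactants)
dH_rxn = -387.2 - (-110.23)
dH_rxn = -276.97 kJ:

-276.97 kJ


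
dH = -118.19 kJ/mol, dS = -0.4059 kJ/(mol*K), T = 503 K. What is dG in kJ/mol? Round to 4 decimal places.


Gibbs: dG = dH - T*dS (consistent units, dS already in kJ/(mol*K)).
T*dS = 503 * -0.4059 = -204.1677
dG = -118.19 - (-204.1677)
dG = 85.9777 kJ/mol, rounded to 4 dp:

85.9777 kJ/mol


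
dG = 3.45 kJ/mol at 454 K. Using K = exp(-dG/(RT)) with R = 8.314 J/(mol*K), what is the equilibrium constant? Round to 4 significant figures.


dG is in kJ/mol; multiply by 1000 to match R in J/(mol*K).
RT = 8.314 * 454 = 3774.556 J/mol
exponent = -dG*1000 / (RT) = -(3.45*1000) / 3774.556 = -0.91401479
K = exp(-0.91401479)
K = 0.40091141, rounded to 4 significant figures:

0.4009


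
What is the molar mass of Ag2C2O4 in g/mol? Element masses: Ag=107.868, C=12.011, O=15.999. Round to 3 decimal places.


M = sum(count * atomic_mass) over atoms.
M = 2*107.868 + 2*12.011 + 4*15.999
M = 215.736 + 24.022 + 63.996
M = 303.754 g/mol, rounded to 3 dp:

303.754 g/mol


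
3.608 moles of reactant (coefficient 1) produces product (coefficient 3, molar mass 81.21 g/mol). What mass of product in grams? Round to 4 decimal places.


Use the coefficient ratio to convert reactant moles to product moles, then multiply by the product's molar mass.
moles_P = moles_R * (coeff_P / coeff_R) = 3.608 * (3/1) = 10.824
mass_P = moles_P * M_P = 10.824 * 81.21
mass_P = 879.01704 g, rounded to 4 dp:

879.0170 g


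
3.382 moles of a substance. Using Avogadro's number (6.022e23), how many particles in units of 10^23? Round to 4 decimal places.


N = n * NA, then divide by 1e23 for the requested units.
N / 1e23 = n * 6.022
N / 1e23 = 3.382 * 6.022
N / 1e23 = 20.366404, rounded to 4 dp:

20.3664


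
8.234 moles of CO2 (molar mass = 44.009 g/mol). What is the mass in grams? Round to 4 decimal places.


mass = n * M
mass = 8.234 * 44.009
mass = 362.370106 g, rounded to 4 dp:

362.3701 g


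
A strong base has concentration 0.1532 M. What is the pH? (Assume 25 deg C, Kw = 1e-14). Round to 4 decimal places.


A strong base dissociates completely, so [OH-] equals the given concentration.
pOH = -log10([OH-]) = -log10(0.1532) = 0.814741
pH = 14 - pOH = 14 - 0.814741
pH = 13.185259, rounded to 4 dp:

13.1853


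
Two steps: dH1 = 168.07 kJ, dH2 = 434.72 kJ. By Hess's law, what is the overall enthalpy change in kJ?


Hess's law: enthalpy is a state function, so add the step enthalpies.
dH_total = dH1 + dH2 = 168.07 + (434.72)
dH_total = 602.79 kJ:

602.79 kJ
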